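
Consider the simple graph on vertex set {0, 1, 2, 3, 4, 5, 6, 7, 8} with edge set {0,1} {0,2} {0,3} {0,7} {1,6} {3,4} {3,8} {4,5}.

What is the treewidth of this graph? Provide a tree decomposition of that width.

Every bag has size at most 2, so the width is 2 − 1 = 1 and tw(G) ≤ 1. Since G has at least one edge (e.g. 2–0), it is not an edgeless graph, so tw(G) ≥ 1. The upper and lower bounds meet at 1, so that is the treewidth.

Treewidth 1.
One optimal decomposition is:
Bags: B1 = {0, 2}  B2 = {0, 7}  B3 = {0, 3}  B4 = {3, 4}  B5 = {0, 1}  B6 = {4, 5}  B7 = {1, 6}  B8 = {3, 8}
Tree: B1–B2, B1–B3, B3–B4, B2–B5, B4–B6, B5–B7, B3–B8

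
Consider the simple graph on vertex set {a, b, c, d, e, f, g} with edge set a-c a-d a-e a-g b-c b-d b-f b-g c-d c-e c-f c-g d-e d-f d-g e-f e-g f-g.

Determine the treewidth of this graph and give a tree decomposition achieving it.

The largest bag has 5 vertices, giving width 4; this decomposition certifies tw(G) ≤ 4. Conversely, {a, c, d, e, g} is a clique of size 5, and the vertices of any clique must share a bag in every tree decomposition; so some bag has ≥ 5 vertices and tw(G) ≥ 4. The upper and lower bounds meet at 4, so that is the treewidth.

Treewidth 4.
One optimal decomposition is:
Bags: B1 = {c, d, e, f, g}  B2 = {b, c, d, f, g}  B3 = {a, c, d, e, g}
Tree: B1–B2, B1–B3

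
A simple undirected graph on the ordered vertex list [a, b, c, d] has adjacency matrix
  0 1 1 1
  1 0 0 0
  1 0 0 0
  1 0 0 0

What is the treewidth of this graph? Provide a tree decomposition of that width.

Treewidth 1.
One such decomposition:
Bags: B1 = {a, c}  B2 = {a, d}  B3 = {a, b}
Tree: B1–B2, B1–B3

Every bag has size at most 2, so the width is 2 − 1 = 1 and tw(G) ≤ 1. Since G has at least one edge (e.g. c–a), it is not an edgeless graph, so tw(G) ≥ 1. Hence tw(G) = 1 exactly.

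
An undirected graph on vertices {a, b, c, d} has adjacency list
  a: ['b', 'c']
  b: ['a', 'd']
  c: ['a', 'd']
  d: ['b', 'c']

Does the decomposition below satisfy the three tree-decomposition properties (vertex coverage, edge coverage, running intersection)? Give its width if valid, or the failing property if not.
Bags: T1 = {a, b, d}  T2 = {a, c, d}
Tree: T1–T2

Yes; width 2.

Vertex coverage: the bags together contain {a, b, c, d}, the full vertex set. Edge coverage: each edge of G has both endpoints in at least one bag. Running intersection: for every vertex, the bags containing it form a connected subtree. All three properties hold, so this is a valid tree decomposition of width max|bag| − 1 = 2, and hence tw(G) ≤ 2.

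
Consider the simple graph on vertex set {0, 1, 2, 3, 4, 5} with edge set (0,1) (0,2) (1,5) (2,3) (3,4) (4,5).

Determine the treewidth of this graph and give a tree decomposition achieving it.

Treewidth 2.
One such decomposition:
Bags: B1 = {3, 4, 5}  B2 = {1, 3, 5}  B3 = {0, 1, 3}  B4 = {0, 2, 3}
Tree: B1–B2, B2–B3, B3–B4

Each bag holds 3 vertices, so the decomposition has width 2, which upper-bounds the treewidth. For the lower bound, G contains the cycle 3–4–5–1–0–2–3, so G is not a forest; only forests have treewidth ≤ 1, hence tw(G) ≥ 2. Combining the bounds, tw(G) = 2.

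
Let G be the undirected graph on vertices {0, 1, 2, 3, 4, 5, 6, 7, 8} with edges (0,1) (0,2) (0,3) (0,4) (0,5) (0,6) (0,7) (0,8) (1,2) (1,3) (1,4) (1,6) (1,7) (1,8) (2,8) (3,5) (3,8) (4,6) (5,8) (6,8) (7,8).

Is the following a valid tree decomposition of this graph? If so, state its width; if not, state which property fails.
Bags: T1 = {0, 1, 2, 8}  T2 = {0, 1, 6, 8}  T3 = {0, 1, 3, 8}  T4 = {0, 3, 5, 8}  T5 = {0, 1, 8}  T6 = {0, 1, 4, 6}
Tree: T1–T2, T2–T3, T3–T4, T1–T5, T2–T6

A tree decomposition must satisfy three properties: every vertex lies in some bag; for every edge, both endpoints lie together in some bag; and for every vertex, the bags containing it form a connected subtree. Here vertex 7 appears in no bag, so the decomposition is invalid.

No — vertex 7 appears in no bag.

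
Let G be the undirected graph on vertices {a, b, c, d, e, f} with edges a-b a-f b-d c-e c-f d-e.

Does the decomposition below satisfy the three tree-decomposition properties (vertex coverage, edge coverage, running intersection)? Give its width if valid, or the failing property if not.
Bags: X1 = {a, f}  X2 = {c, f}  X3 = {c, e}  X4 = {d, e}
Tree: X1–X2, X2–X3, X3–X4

No — vertex b appears in no bag.

A tree decomposition must satisfy three properties: every vertex lies in some bag; for every edge, both endpoints lie together in some bag; and for every vertex, the bags containing it form a connected subtree. Here vertex b appears in no bag, so the decomposition is invalid.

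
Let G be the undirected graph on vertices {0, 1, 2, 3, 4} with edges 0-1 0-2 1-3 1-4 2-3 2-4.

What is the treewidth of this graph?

2

A width-2 tree decomposition is:
Bags: B1 = {0, 1, 2}  B2 = {1, 2, 3}  B3 = {1, 2, 4}
Tree: B1–B2, B2–B3
Each bag holds 3 vertices, so the decomposition has width 2, which upper-bounds the treewidth. Since 1–0–2–3–1 is a cycle in G, G is not acyclic. Forests are exactly the graphs of treewidth ≤ 1, so tw(G) ≥ 2. Combining the bounds, tw(G) = 2.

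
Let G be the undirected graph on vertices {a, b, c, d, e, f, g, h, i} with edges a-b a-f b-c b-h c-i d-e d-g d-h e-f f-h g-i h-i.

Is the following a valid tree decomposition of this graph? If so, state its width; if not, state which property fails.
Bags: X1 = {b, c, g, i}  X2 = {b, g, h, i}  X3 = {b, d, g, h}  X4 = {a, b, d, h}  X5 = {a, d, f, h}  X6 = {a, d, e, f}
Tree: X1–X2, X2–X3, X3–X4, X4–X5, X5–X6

Yes; width 3.

Vertex coverage: the bags together contain {a, b, c, d, e, f, g, h, i}, the full vertex set. Edge coverage: each edge of G has both endpoints in at least one bag. Running intersection: for every vertex, the bags containing it form a connected subtree. All three properties hold, so this is a valid tree decomposition of width max|bag| − 1 = 3, and hence tw(G) ≤ 3.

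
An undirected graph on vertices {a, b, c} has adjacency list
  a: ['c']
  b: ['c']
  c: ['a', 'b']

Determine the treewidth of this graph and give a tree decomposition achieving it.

Each bag holds 2 vertices, so the decomposition has width 1, which upper-bounds the treewidth. Since G has at least one edge (e.g. b–c), it is not an edgeless graph, so tw(G) ≥ 1. Combining the bounds, tw(G) = 1.

Treewidth 1.
Bags: B1 = {b, c}  B2 = {a, c}
Tree: B1–B2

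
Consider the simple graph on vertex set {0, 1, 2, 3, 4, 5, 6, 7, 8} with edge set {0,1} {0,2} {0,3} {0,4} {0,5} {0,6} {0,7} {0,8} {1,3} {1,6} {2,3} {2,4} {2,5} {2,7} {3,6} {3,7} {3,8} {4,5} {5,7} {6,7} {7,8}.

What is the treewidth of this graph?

A width-3 tree decomposition is:
Bags: B1 = {0, 2, 3, 7}  B2 = {0, 2, 5, 7}  B3 = {0, 3, 6, 7}  B4 = {0, 1, 3, 6}  B5 = {0, 3, 7, 8}  B6 = {0, 2, 4, 5}
Tree: B1–B2, B1–B3, B3–B4, B1–B5, B2–B6
The largest bag has 4 vertices, giving width 3; this decomposition certifies tw(G) ≤ 3. For the lower bound, the 4 vertices {0, 1, 3, 6} are pairwise adjacent, and any tree decomposition puts a clique entirely inside one bag — forcing width ≥ 3. Therefore the treewidth is 3.

3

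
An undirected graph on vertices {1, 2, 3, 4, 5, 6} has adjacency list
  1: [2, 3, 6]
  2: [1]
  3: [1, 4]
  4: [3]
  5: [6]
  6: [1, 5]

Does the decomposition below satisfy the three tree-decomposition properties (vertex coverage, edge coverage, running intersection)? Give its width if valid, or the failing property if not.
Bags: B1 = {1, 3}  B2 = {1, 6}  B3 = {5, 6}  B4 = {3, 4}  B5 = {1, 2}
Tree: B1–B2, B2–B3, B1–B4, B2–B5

Yes; width 1.

Vertex coverage: the bags together contain {1, 2, 3, 4, 5, 6}, the full vertex set. Edge coverage: each edge of G has both endpoints in at least one bag. Running intersection: for every vertex, the bags containing it form a connected subtree. All three properties hold, so this is a valid tree decomposition of width max|bag| − 1 = 1, and hence tw(G) ≤ 1.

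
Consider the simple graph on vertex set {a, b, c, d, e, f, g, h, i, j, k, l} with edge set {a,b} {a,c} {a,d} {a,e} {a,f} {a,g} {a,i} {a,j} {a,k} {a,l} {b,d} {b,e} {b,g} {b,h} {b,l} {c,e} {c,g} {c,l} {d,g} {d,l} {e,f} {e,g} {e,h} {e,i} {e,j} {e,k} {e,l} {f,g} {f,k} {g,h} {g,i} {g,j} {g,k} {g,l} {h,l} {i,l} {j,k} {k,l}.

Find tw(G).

4

A width-4 tree decomposition is:
Bags: B1 = {a, e, g, k, l}  B2 = {a, e, g, j, k}  B3 = {a, b, e, g, l}  B4 = {b, e, g, h, l}  B5 = {a, e, g, i, l}  B6 = {a, b, d, g, l}  B7 = {a, c, e, g, l}  B8 = {a, e, f, g, k}
Tree: B1–B2, B1–B3, B3–B4, B1–B5, B3–B6, B5–B7, B2–B8
The largest bag has 5 vertices, giving width 4; this decomposition certifies tw(G) ≤ 4. For the lower bound, the 5 vertices {b, e, g, h, l} are pairwise adjacent, and any tree decomposition puts a clique entirely inside one bag — forcing width ≥ 4. The upper and lower bounds meet at 4, so that is the treewidth.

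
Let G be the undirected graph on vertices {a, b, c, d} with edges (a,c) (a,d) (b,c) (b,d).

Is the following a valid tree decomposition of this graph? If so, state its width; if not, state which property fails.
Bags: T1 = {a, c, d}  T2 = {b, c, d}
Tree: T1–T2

Yes; width 2.

Checking the three conditions: (i) the bags cover all of {a, b, c, d}; (ii) for each edge, some bag contains both endpoints; (iii) the bags containing any fixed vertex form a subtree. All hold, so the decomposition is valid with width 3 − 1 = 2.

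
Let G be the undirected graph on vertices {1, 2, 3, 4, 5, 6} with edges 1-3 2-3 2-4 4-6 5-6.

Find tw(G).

1

A width-1 tree decomposition is:
Bags: B1 = {1, 3}  B2 = {2, 3}  B3 = {2, 4}  B4 = {4, 6}  B5 = {5, 6}
Tree: B1–B2, B2–B3, B3–B4, B4–B5
The largest bag has 2 vertices, giving width 1; this decomposition certifies tw(G) ≤ 1. G has an edge, so its treewidth is at least 1. The upper and lower bounds meet at 1, so that is the treewidth.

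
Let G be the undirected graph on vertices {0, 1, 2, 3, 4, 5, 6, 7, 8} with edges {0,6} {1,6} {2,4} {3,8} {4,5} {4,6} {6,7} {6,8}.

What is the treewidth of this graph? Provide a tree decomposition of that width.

Every bag has size at most 2, so the width is 2 − 1 = 1 and tw(G) ≤ 1. Since G has at least one edge (e.g. 6–8), it is not an edgeless graph, so tw(G) ≥ 1. Therefore the treewidth is 1.

Treewidth 1.
Bags: B1 = {6, 8}  B2 = {3, 8}  B3 = {4, 6}  B4 = {1, 6}  B5 = {6, 7}  B6 = {0, 6}  B7 = {4, 5}  B8 = {2, 4}
Tree: B1–B2, B1–B3, B1–B4, B3–B5, B1–B6, B3–B7, B3–B8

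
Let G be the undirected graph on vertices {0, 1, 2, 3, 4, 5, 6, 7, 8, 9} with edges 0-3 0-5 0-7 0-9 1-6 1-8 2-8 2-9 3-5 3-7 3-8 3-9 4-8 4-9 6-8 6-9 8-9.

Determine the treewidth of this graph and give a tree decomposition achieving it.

Treewidth 2.
One such decomposition:
Bags: B1 = {2, 8, 9}  B2 = {3, 8, 9}  B3 = {0, 3, 9}  B4 = {6, 8, 9}  B5 = {0, 3, 7}  B6 = {1, 6, 8}  B7 = {4, 8, 9}  B8 = {0, 3, 5}
Tree: B1–B2, B2–B3, B2–B4, B3–B5, B4–B6, B2–B7, B5–B8

Every bag has size at most 3, so the width is 3 − 1 = 2 and tw(G) ≤ 2. Conversely, {0, 3, 9} is a clique of size 3, and the vertices of any clique must share a bag in every tree decomposition; so some bag has ≥ 3 vertices and tw(G) ≥ 2. Hence tw(G) = 2 exactly.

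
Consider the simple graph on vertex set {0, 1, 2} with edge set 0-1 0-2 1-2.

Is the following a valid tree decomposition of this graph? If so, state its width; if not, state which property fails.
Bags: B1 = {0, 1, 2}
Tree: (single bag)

Yes; width 2.

Checking the three conditions: (i) the bags cover all of {0, 1, 2}; (ii) for each edge, some bag contains both endpoints; (iii) the bags containing any fixed vertex form a subtree. All hold, so the decomposition is valid with width 3 − 1 = 2.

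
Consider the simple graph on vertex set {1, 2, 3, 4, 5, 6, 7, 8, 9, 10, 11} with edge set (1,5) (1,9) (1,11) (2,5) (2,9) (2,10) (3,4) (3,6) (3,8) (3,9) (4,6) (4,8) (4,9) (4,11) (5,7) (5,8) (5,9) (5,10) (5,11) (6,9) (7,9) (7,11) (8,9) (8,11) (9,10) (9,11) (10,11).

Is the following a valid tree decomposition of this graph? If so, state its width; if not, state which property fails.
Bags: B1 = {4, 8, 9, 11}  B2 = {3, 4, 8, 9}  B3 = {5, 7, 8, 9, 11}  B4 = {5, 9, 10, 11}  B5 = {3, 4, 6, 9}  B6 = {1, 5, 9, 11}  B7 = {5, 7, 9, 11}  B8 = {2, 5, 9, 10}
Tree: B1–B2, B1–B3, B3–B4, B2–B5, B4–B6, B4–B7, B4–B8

No — bags containing vertex 7 are not connected in the tree.

A tree decomposition must satisfy three properties: every vertex lies in some bag; for every edge, both endpoints lie together in some bag; and for every vertex, the bags containing it form a connected subtree. Here bags containing vertex 7 are not connected in the tree, so the decomposition is invalid.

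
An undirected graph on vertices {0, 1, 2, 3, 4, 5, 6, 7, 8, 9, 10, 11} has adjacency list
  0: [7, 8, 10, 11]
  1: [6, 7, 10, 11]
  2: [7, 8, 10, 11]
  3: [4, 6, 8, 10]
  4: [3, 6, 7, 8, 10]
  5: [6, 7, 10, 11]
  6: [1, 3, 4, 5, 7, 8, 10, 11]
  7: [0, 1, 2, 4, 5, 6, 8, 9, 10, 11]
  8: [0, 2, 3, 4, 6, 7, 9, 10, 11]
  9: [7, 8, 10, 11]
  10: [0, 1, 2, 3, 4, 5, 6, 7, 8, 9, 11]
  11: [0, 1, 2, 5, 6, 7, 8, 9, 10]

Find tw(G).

4

A width-4 tree decomposition is:
Bags: B1 = {6, 7, 8, 10, 11}  B2 = {4, 6, 7, 8, 10}  B3 = {5, 6, 7, 10, 11}  B4 = {1, 6, 7, 10, 11}  B5 = {7, 8, 9, 10, 11}  B6 = {0, 7, 8, 10, 11}  B7 = {3, 4, 6, 8, 10}  B8 = {2, 7, 8, 10, 11}
Tree: B1–B2, B1–B3, B1–B4, B1–B5, B1–B6, B2–B7, B6–B8
Each bag holds 5 vertices, so the decomposition has width 4, which upper-bounds the treewidth. For the lower bound, the 5 vertices {3, 4, 6, 8, 10} are pairwise adjacent, and any tree decomposition puts a clique entirely inside one bag — forcing width ≥ 4. Therefore the treewidth is 4.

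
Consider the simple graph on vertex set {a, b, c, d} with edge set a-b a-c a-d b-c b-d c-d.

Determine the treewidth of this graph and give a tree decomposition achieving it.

A single bag containing all 4 vertices is trivially a valid decomposition of width 3. For the lower bound, the 4 vertices {a, b, c, d} are pairwise adjacent, and any tree decomposition puts a clique entirely inside one bag — forcing width ≥ 3. The upper and lower bounds meet at 3, so that is the treewidth.

Treewidth 3.
One such decomposition:
Bags: B1 = {a, b, c, d}
Tree: (single bag)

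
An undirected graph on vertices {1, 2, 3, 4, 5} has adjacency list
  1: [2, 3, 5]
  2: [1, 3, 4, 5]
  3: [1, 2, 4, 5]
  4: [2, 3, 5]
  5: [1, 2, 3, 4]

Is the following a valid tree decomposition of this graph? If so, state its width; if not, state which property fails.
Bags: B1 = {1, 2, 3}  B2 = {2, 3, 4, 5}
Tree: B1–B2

A tree decomposition must satisfy three properties: every vertex lies in some bag; for every edge, both endpoints lie together in some bag; and for every vertex, the bags containing it form a connected subtree. Here edge (5,1) lies in no bag, so the decomposition is invalid.

No — edge (5,1) lies in no bag.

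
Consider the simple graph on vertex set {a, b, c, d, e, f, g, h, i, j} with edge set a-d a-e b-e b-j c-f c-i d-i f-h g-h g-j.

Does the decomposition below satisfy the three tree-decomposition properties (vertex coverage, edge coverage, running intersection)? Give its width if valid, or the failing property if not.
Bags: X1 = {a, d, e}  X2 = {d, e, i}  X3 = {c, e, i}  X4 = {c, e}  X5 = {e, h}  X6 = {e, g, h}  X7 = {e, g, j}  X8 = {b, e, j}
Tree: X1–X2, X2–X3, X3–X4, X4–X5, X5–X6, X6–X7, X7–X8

No — vertex f appears in no bag.

A tree decomposition must satisfy three properties: every vertex lies in some bag; for every edge, both endpoints lie together in some bag; and for every vertex, the bags containing it form a connected subtree. Here vertex f appears in no bag, so the decomposition is invalid.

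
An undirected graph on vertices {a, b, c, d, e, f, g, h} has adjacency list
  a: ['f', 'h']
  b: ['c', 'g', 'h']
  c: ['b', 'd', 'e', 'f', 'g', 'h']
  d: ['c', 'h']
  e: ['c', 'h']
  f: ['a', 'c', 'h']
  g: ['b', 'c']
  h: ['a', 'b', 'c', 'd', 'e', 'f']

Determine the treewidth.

A width-2 tree decomposition is:
Bags: B1 = {b, c, h}  B2 = {c, d, h}  B3 = {c, f, h}  B4 = {b, c, g}  B5 = {c, e, h}  B6 = {a, f, h}
Tree: B1–B2, B2–B3, B1–B4, B1–B5, B3–B6
Each bag holds 3 vertices, so the decomposition has width 2, which upper-bounds the treewidth. Conversely, {b, c, g} is a clique of size 3, and the vertices of any clique must share a bag in every tree decomposition; so some bag has ≥ 3 vertices and tw(G) ≥ 2. Combining the bounds, tw(G) = 2.

2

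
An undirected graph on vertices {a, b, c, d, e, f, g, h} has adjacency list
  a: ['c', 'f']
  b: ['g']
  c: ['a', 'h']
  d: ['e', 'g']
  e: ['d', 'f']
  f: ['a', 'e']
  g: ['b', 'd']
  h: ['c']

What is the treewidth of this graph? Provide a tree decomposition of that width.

Treewidth 1.
One optimal decomposition is:
Bags: B1 = {b, g}  B2 = {d, g}  B3 = {d, e}  B4 = {e, f}  B5 = {a, f}  B6 = {a, c}  B7 = {c, h}
Tree: B1–B2, B2–B3, B3–B4, B4–B5, B5–B6, B6–B7

Every bag has size at most 2, so the width is 2 − 1 = 1 and tw(G) ≤ 1. Since G has at least one edge (e.g. b–g), it is not an edgeless graph, so tw(G) ≥ 1. Combining the bounds, tw(G) = 1.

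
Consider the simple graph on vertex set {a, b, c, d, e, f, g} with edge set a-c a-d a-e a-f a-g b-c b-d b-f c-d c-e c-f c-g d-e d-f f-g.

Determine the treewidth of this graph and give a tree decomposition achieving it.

The largest bag has 4 vertices, giving width 3; this decomposition certifies tw(G) ≤ 3. On the other hand G contains the 4-clique {a, c, d, e}. A clique must lie in a single bag of any decomposition, so no decomposition can have width below 3. The upper and lower bounds meet at 3, so that is the treewidth.

Treewidth 3.
One optimal decomposition is:
Bags: B1 = {a, c, d, e}  B2 = {a, c, d, f}  B3 = {a, c, f, g}  B4 = {b, c, d, f}
Tree: B1–B2, B2–B3, B2–B4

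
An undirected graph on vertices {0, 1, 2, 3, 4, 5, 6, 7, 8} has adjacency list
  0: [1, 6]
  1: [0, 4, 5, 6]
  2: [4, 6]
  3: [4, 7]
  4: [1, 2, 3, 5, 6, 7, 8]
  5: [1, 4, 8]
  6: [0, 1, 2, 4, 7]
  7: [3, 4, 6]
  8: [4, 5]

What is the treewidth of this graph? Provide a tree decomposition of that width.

Every bag has size at most 3, so the width is 3 − 1 = 2 and tw(G) ≤ 2. For the lower bound, the 3 vertices {0, 1, 6} are pairwise adjacent, and any tree decomposition puts a clique entirely inside one bag — forcing width ≥ 2. Therefore the treewidth is 2.

Treewidth 2.
One such decomposition:
Bags: B1 = {1, 4, 6}  B2 = {4, 6, 7}  B3 = {2, 4, 6}  B4 = {1, 4, 5}  B5 = {3, 4, 7}  B6 = {4, 5, 8}  B7 = {0, 1, 6}
Tree: B1–B2, B1–B3, B1–B4, B2–B5, B4–B6, B1–B7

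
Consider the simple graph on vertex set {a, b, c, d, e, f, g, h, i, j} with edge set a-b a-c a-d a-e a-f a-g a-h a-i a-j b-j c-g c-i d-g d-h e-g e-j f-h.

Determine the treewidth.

A width-2 tree decomposition is:
Bags: B1 = {a, c, g}  B2 = {a, e, g}  B3 = {a, d, g}  B4 = {a, e, j}  B5 = {a, d, h}  B6 = {a, b, j}  B7 = {a, f, h}  B8 = {a, c, i}
Tree: B1–B2, B1–B3, B2–B4, B3–B5, B4–B6, B5–B7, B1–B8
Every bag has size at most 3, so the width is 3 − 1 = 2 and tw(G) ≤ 2. Conversely, {a, f, h} is a clique of size 3, and the vertices of any clique must share a bag in every tree decomposition; so some bag has ≥ 3 vertices and tw(G) ≥ 2. Therefore the treewidth is 2.

2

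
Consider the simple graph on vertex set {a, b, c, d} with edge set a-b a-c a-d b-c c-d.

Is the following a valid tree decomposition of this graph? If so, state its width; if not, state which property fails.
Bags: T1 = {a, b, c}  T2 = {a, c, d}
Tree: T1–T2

Yes; width 2.

Every vertex of G appears in some bag (union = {a, b, c, d}); every edge is covered by a bag; and for each vertex v the set of bags containing v is connected in the bag tree. The decomposition is therefore valid. The largest bag has 3 vertices, so the width is 2.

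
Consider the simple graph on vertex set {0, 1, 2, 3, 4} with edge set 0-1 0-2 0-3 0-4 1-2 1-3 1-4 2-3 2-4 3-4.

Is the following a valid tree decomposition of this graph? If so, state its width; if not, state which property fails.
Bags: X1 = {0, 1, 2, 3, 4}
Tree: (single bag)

Vertex coverage: the bags together contain {0, 1, 2, 3, 4}, the full vertex set. Edge coverage: each edge of G has both endpoints in at least one bag. Running intersection: for every vertex, the bags containing it form a connected subtree. All three properties hold, so this is a valid tree decomposition of width max|bag| − 1 = 4, and hence tw(G) ≤ 4.

Yes; width 4.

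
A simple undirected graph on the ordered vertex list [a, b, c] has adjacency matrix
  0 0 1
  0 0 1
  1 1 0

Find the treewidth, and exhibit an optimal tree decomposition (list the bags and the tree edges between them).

Every bag has size at most 2, so the width is 2 − 1 = 1 and tw(G) ≤ 1. Since G has at least one edge (e.g. b–c), it is not an edgeless graph, so tw(G) ≥ 1. Hence tw(G) = 1 exactly.

Treewidth 1.
Bags: B1 = {b, c}  B2 = {a, c}
Tree: B1–B2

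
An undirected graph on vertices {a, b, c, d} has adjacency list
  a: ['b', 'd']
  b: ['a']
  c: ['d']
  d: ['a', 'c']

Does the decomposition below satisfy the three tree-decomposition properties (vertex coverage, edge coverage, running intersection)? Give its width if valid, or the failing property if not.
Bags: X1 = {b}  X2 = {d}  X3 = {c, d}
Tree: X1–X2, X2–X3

A tree decomposition must satisfy three properties: every vertex lies in some bag; for every edge, both endpoints lie together in some bag; and for every vertex, the bags containing it form a connected subtree. Here vertex a appears in no bag, so the decomposition is invalid.

No — vertex a appears in no bag.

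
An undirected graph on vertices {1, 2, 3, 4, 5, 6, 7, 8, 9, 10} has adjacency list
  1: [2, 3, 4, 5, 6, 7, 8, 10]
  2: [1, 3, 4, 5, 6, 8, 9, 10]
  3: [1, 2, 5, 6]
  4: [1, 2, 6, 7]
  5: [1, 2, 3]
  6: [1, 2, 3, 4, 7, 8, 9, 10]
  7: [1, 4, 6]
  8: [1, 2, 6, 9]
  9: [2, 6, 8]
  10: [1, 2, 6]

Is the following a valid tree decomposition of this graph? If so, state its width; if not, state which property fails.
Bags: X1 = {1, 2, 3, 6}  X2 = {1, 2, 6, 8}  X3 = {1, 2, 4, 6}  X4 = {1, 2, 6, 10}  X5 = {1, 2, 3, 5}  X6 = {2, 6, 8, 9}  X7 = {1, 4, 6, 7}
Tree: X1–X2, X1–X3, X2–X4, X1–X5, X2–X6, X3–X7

Every vertex of G appears in some bag (union = {1, 2, 3, 4, 5, 6, 7, 8, 9, 10}); every edge is covered by a bag; and for each vertex v the set of bags containing v is connected in the bag tree. The decomposition is therefore valid. The largest bag has 4 vertices, so the width is 3.

Yes; width 3.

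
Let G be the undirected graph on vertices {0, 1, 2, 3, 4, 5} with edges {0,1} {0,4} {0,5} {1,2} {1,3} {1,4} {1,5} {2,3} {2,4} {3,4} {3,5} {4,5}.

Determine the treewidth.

3

A width-3 tree decomposition is:
Bags: B1 = {0, 1, 4, 5}  B2 = {1, 3, 4, 5}  B3 = {1, 2, 3, 4}
Tree: B1–B2, B2–B3
Every bag has size at most 4, so the width is 4 − 1 = 3 and tw(G) ≤ 3. Conversely, {0, 1, 4, 5} is a clique of size 4, and the vertices of any clique must share a bag in every tree decomposition; so some bag has ≥ 4 vertices and tw(G) ≥ 3. The upper and lower bounds meet at 3, so that is the treewidth.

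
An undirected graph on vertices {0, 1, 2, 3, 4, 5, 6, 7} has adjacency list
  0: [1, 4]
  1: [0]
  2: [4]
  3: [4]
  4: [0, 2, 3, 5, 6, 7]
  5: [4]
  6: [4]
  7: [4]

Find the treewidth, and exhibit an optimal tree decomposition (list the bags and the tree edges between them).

Treewidth 1.
Bags: B1 = {0, 4}  B2 = {4, 7}  B3 = {3, 4}  B4 = {2, 4}  B5 = {4, 6}  B6 = {4, 5}  B7 = {0, 1}
Tree: B1–B2, B2–B3, B3–B4, B4–B5, B3–B6, B1–B7

The largest bag has 2 vertices, giving width 1; this decomposition certifies tw(G) ≤ 1. G has an edge, so its treewidth is at least 1. The upper and lower bounds meet at 1, so that is the treewidth.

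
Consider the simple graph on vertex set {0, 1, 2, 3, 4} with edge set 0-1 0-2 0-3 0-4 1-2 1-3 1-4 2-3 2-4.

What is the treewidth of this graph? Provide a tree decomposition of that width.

Treewidth 3.
One optimal decomposition is:
Bags: B1 = {0, 1, 2, 3}  B2 = {0, 1, 2, 4}
Tree: B1–B2

Each bag holds 4 vertices, so the decomposition has width 3, which upper-bounds the treewidth. On the other hand G contains the 4-clique {0, 1, 2, 3}. A clique must lie in a single bag of any decomposition, so no decomposition can have width below 3. The upper and lower bounds meet at 3, so that is the treewidth.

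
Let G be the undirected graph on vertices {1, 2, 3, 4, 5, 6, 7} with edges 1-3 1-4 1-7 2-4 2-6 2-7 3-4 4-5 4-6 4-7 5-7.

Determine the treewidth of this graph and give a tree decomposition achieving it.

Treewidth 2.
One such decomposition:
Bags: B1 = {2, 4, 7}  B2 = {2, 4, 6}  B3 = {1, 4, 7}  B4 = {1, 3, 4}  B5 = {4, 5, 7}
Tree: B1–B2, B1–B3, B3–B4, B1–B5

The largest bag has 3 vertices, giving width 2; this decomposition certifies tw(G) ≤ 2. On the other hand G contains the 3-clique {1, 3, 4}. A clique must lie in a single bag of any decomposition, so no decomposition can have width below 2. The upper and lower bounds meet at 2, so that is the treewidth.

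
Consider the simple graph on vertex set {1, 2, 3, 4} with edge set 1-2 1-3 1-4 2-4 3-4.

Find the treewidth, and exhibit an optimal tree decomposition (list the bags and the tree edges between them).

The largest bag has 3 vertices, giving width 2; this decomposition certifies tw(G) ≤ 2. On the other hand G contains the 3-clique {1, 2, 4}. A clique must lie in a single bag of any decomposition, so no decomposition can have width below 2. Combining the bounds, tw(G) = 2.

Treewidth 2.
One such decomposition:
Bags: B1 = {1, 2, 4}  B2 = {1, 3, 4}
Tree: B1–B2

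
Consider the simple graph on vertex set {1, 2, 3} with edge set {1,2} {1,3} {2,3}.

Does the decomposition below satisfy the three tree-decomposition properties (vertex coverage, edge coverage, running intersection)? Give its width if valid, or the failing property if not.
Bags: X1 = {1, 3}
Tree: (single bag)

No — vertex 2 appears in no bag.

A tree decomposition must satisfy three properties: every vertex lies in some bag; for every edge, both endpoints lie together in some bag; and for every vertex, the bags containing it form a connected subtree. Here vertex 2 appears in no bag, so the decomposition is invalid.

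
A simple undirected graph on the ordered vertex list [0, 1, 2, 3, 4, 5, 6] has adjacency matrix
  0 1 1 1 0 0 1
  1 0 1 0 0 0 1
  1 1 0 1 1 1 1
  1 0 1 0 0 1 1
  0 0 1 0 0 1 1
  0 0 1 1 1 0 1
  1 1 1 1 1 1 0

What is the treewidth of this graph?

A width-3 tree decomposition is:
Bags: B1 = {0, 1, 2, 6}  B2 = {0, 2, 3, 6}  B3 = {2, 3, 5, 6}  B4 = {2, 4, 5, 6}
Tree: B1–B2, B2–B3, B3–B4
Every bag has size at most 4, so the width is 4 − 1 = 3 and tw(G) ≤ 3. For the lower bound, the 4 vertices {0, 1, 2, 6} are pairwise adjacent, and any tree decomposition puts a clique entirely inside one bag — forcing width ≥ 3. Therefore the treewidth is 3.

3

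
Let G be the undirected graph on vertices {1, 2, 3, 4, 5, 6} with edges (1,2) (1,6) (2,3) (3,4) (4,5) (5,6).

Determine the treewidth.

A width-2 tree decomposition is:
Bags: B1 = {1, 2, 3}  B2 = {1, 3, 4}  B3 = {1, 4, 5}  B4 = {1, 5, 6}
Tree: B1–B2, B2–B3, B3–B4
Each bag holds 3 vertices, so the decomposition has width 2, which upper-bounds the treewidth. Since 1–2–3–4–5–6–1 is a cycle in G, G is not acyclic. Forests are exactly the graphs of treewidth ≤ 1, so tw(G) ≥ 2. Hence tw(G) = 2 exactly.

2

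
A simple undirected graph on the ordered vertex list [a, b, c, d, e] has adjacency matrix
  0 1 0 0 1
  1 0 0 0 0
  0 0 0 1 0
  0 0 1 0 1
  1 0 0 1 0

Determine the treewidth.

1

A width-1 tree decomposition is:
Bags: B1 = {a, b}  B2 = {a, e}  B3 = {d, e}  B4 = {c, d}
Tree: B1–B2, B2–B3, B3–B4
Every bag has size at most 2, so the width is 2 − 1 = 1 and tw(G) ≤ 1. G has an edge, so its treewidth is at least 1. Hence tw(G) = 1 exactly.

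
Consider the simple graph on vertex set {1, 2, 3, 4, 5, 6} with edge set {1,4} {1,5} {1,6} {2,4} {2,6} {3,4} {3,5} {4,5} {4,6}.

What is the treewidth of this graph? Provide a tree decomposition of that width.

Every bag has size at most 3, so the width is 3 − 1 = 2 and tw(G) ≤ 2. For the lower bound, the 3 vertices {1, 4, 5} are pairwise adjacent, and any tree decomposition puts a clique entirely inside one bag — forcing width ≥ 2. Therefore the treewidth is 2.

Treewidth 2.
Bags: B1 = {1, 4, 6}  B2 = {2, 4, 6}  B3 = {1, 4, 5}  B4 = {3, 4, 5}
Tree: B1–B2, B1–B3, B3–B4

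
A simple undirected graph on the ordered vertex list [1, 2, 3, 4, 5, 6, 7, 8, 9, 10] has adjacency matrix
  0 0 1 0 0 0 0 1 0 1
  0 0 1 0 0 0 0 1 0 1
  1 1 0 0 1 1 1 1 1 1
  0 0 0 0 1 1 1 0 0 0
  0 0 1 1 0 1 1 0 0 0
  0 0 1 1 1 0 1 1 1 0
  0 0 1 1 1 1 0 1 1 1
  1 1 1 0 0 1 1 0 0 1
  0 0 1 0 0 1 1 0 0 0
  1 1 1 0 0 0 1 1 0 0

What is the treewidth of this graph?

A width-3 tree decomposition is:
Bags: B1 = {3, 6, 7, 8}  B2 = {3, 5, 6, 7}  B3 = {3, 7, 8, 10}  B4 = {3, 6, 7, 9}  B5 = {4, 5, 6, 7}  B6 = {2, 3, 8, 10}  B7 = {1, 3, 8, 10}
Tree: B1–B2, B1–B3, B2–B4, B2–B5, B3–B6, B6–B7
The largest bag has 4 vertices, giving width 3; this decomposition certifies tw(G) ≤ 3. On the other hand G contains the 4-clique {1, 3, 8, 10}. A clique must lie in a single bag of any decomposition, so no decomposition can have width below 3. The upper and lower bounds meet at 3, so that is the treewidth.

3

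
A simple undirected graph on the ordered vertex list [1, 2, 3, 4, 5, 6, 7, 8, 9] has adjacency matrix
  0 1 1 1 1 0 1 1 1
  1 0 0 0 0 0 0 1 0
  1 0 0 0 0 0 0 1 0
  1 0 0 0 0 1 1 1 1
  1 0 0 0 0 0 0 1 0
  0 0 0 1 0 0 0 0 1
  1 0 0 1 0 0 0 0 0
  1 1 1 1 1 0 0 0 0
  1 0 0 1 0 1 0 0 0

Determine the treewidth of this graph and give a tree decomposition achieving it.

Treewidth 2.
One such decomposition:
Bags: B1 = {1, 4, 8}  B2 = {1, 3, 8}  B3 = {1, 2, 8}  B4 = {1, 4, 9}  B5 = {1, 4, 7}  B6 = {4, 6, 9}  B7 = {1, 5, 8}
Tree: B1–B2, B2–B3, B1–B4, B4–B5, B4–B6, B1–B7

Each bag holds 3 vertices, so the decomposition has width 2, which upper-bounds the treewidth. On the other hand G contains the 3-clique {1, 2, 8}. A clique must lie in a single bag of any decomposition, so no decomposition can have width below 2. Therefore the treewidth is 2.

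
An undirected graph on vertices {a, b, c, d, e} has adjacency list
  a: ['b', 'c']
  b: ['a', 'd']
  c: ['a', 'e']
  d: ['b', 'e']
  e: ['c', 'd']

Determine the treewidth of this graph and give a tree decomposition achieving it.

Treewidth 2.
Bags: B1 = {a, b, d}  B2 = {a, d, e}  B3 = {a, c, e}
Tree: B1–B2, B2–B3

Each bag holds 3 vertices, so the decomposition has width 2, which upper-bounds the treewidth. Since a–b–d–e–c–a is a cycle in G, G is not acyclic. Forests are exactly the graphs of treewidth ≤ 1, so tw(G) ≥ 2. Hence tw(G) = 2 exactly.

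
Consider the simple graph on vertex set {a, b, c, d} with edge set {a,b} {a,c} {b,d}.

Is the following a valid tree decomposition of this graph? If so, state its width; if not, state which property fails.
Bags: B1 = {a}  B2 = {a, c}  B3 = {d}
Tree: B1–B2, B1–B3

No — vertex b appears in no bag.

A tree decomposition must satisfy three properties: every vertex lies in some bag; for every edge, both endpoints lie together in some bag; and for every vertex, the bags containing it form a connected subtree. Here vertex b appears in no bag, so the decomposition is invalid.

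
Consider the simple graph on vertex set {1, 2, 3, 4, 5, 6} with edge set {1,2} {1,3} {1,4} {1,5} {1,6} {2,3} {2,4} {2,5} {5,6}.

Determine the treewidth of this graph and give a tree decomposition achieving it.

Each bag holds 3 vertices, so the decomposition has width 2, which upper-bounds the treewidth. For the lower bound, the 3 vertices {1, 2, 3} are pairwise adjacent, and any tree decomposition puts a clique entirely inside one bag — forcing width ≥ 2. Therefore the treewidth is 2.

Treewidth 2.
Bags: B1 = {1, 2, 5}  B2 = {1, 2, 3}  B3 = {1, 2, 4}  B4 = {1, 5, 6}
Tree: B1–B2, B1–B3, B1–B4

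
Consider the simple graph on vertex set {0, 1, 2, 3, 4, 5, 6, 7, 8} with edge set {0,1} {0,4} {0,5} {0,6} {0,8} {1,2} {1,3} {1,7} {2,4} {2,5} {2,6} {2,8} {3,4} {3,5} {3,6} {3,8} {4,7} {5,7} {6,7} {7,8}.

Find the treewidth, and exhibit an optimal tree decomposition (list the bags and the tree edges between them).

The largest bag has 5 vertices, giving width 4; this decomposition certifies tw(G) ≤ 4. For the lower bound: the 5 vertex sets {6,7}, {3,4}, {2,8}, {0}, {1} are disjoint, each induces a connected subgraph, and every pair is joined by at least one edge of G. Contracting each set to a single vertex therefore yields K_{5} as a minor, and since treewidth is minor-monotone, tw(G) ≥ tw(K_{5}) = 4. Combining the bounds, tw(G) = 4.

Treewidth 4.
One optimal decomposition is:
Bags: B1 = {0, 2, 3, 6, 7}  B2 = {0, 2, 3, 4, 7}  B3 = {0, 2, 3, 7, 8}  B4 = {0, 1, 2, 3, 7}  B5 = {0, 2, 3, 5, 7}
Tree: B1–B2, B2–B3, B3–B4, B4–B5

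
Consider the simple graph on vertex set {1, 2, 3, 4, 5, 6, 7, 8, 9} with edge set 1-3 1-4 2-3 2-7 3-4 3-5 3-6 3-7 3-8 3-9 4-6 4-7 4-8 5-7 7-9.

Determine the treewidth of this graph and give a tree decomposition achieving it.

Each bag holds 3 vertices, so the decomposition has width 2, which upper-bounds the treewidth. On the other hand G contains the 3-clique {3, 7, 9}. A clique must lie in a single bag of any decomposition, so no decomposition can have width below 2. Combining the bounds, tw(G) = 2.

Treewidth 2.
Bags: B1 = {3, 4, 8}  B2 = {3, 4, 6}  B3 = {3, 4, 7}  B4 = {1, 3, 4}  B5 = {3, 5, 7}  B6 = {3, 7, 9}  B7 = {2, 3, 7}
Tree: B1–B2, B1–B3, B2–B4, B3–B5, B3–B6, B6–B7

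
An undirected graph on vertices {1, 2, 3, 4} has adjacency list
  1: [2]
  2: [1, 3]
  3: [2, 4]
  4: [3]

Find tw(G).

A width-1 tree decomposition is:
Bags: B1 = {3, 4}  B2 = {2, 3}  B3 = {1, 2}
Tree: B1–B2, B2–B3
The largest bag has 2 vertices, giving width 1; this decomposition certifies tw(G) ≤ 1. Any graph with an edge has treewidth ≥ 1, and G has the edge 4–3. Hence tw(G) = 1 exactly.

1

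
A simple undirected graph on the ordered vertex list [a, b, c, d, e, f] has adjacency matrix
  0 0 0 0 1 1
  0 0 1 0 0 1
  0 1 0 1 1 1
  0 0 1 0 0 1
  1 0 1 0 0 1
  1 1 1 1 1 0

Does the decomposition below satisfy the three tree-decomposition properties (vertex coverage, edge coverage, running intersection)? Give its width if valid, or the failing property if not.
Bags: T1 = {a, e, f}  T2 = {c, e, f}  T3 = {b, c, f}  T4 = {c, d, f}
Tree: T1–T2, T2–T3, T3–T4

Yes; width 2.

Vertex coverage: the bags together contain {a, b, c, d, e, f}, the full vertex set. Edge coverage: each edge of G has both endpoints in at least one bag. Running intersection: for every vertex, the bags containing it form a connected subtree. All three properties hold, so this is a valid tree decomposition of width max|bag| − 1 = 2, and hence tw(G) ≤ 2.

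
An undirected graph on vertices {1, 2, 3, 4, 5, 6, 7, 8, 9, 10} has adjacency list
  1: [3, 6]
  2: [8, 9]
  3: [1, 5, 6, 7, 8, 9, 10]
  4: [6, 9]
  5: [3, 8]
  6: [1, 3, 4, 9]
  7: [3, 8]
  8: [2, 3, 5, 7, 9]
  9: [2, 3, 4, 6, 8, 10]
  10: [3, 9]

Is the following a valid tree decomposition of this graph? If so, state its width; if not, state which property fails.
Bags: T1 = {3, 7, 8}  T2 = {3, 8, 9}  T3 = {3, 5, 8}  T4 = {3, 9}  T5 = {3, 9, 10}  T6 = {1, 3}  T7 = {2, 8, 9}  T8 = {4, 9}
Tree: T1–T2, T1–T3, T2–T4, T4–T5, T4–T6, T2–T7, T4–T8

No — vertex 6 appears in no bag.

A tree decomposition must satisfy three properties: every vertex lies in some bag; for every edge, both endpoints lie together in some bag; and for every vertex, the bags containing it form a connected subtree. Here vertex 6 appears in no bag, so the decomposition is invalid.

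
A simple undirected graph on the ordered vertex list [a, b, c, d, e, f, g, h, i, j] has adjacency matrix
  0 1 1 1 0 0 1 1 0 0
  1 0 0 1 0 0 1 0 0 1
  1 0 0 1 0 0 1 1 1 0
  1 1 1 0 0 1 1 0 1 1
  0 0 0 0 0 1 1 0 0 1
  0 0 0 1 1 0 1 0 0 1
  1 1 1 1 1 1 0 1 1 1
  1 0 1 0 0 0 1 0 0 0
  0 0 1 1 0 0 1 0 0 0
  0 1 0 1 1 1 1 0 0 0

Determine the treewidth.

A width-3 tree decomposition is:
Bags: B1 = {e, f, g, j}  B2 = {d, f, g, j}  B3 = {b, d, g, j}  B4 = {a, b, d, g}  B5 = {a, c, d, g}  B6 = {a, c, g, h}  B7 = {c, d, g, i}
Tree: B1–B2, B2–B3, B3–B4, B4–B5, B5–B6, B5–B7
The largest bag has 4 vertices, giving width 3; this decomposition certifies tw(G) ≤ 3. Conversely, {a, c, d, g} is a clique of size 4, and the vertices of any clique must share a bag in every tree decomposition; so some bag has ≥ 4 vertices and tw(G) ≥ 3. Hence tw(G) = 3 exactly.

3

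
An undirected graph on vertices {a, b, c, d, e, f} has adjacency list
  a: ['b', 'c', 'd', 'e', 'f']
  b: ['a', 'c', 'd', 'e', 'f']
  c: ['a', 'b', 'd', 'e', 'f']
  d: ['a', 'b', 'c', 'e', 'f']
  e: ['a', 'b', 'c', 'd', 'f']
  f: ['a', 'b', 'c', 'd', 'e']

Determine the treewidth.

5

A width-5 tree decomposition is:
Bags: B1 = {a, b, c, d, e, f}
Tree: (single bag)
A single bag containing all 6 vertices is trivially a valid decomposition of width 5. For the lower bound, the 6 vertices {a, b, c, d, e, f} are pairwise adjacent, and any tree decomposition puts a clique entirely inside one bag — forcing width ≥ 5. Therefore the treewidth is 5.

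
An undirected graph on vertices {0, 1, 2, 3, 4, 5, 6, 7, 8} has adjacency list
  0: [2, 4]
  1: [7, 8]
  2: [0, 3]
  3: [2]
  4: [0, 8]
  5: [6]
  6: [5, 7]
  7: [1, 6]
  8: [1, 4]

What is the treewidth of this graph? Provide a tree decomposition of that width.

Each bag holds 2 vertices, so the decomposition has width 1, which upper-bounds the treewidth. Any graph with an edge has treewidth ≥ 1, and G has the edge 3–2. Therefore the treewidth is 1.

Treewidth 1.
One such decomposition:
Bags: B1 = {2, 3}  B2 = {0, 2}  B3 = {0, 4}  B4 = {4, 8}  B5 = {1, 8}  B6 = {1, 7}  B7 = {6, 7}  B8 = {5, 6}
Tree: B1–B2, B2–B3, B3–B4, B4–B5, B5–B6, B6–B7, B7–B8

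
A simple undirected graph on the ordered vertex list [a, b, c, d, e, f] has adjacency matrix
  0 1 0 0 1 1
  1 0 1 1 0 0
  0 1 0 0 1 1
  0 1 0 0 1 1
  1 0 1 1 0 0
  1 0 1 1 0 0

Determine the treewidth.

3

A width-3 tree decomposition is:
Bags: B1 = {a, b, c, d}  B2 = {a, c, d, f}  B3 = {a, c, d, e}
Tree: B1–B2, B2–B3
The largest bag has 4 vertices, giving width 3; this decomposition certifies tw(G) ≤ 3. For the lower bound: the 4 vertex sets {a,b}, {d,f}, {c}, {e} are disjoint, each induces a connected subgraph, and every pair is joined by at least one edge of G. Contracting each set to a single vertex therefore yields K_{4} as a minor, and since treewidth is minor-monotone, tw(G) ≥ tw(K_{4}) = 3. Therefore the treewidth is 3.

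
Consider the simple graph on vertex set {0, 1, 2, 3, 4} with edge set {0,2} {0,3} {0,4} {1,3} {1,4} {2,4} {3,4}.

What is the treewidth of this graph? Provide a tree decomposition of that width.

Treewidth 2.
Bags: B1 = {0, 2, 4}  B2 = {0, 3, 4}  B3 = {1, 3, 4}
Tree: B1–B2, B2–B3

The largest bag has 3 vertices, giving width 2; this decomposition certifies tw(G) ≤ 2. On the other hand G contains the 3-clique {0, 2, 4}. A clique must lie in a single bag of any decomposition, so no decomposition can have width below 2. Therefore the treewidth is 2.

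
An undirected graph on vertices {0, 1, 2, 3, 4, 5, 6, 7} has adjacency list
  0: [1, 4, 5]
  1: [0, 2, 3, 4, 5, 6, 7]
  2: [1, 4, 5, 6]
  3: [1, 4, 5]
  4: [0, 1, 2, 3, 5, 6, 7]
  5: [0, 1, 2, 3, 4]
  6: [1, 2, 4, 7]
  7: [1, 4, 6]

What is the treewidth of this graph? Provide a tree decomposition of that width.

Treewidth 3.
One optimal decomposition is:
Bags: B1 = {1, 4, 6, 7}  B2 = {1, 2, 4, 6}  B3 = {1, 2, 4, 5}  B4 = {1, 3, 4, 5}  B5 = {0, 1, 4, 5}
Tree: B1–B2, B2–B3, B3–B4, B4–B5

The largest bag has 4 vertices, giving width 3; this decomposition certifies tw(G) ≤ 3. Conversely, {0, 1, 4, 5} is a clique of size 4, and the vertices of any clique must share a bag in every tree decomposition; so some bag has ≥ 4 vertices and tw(G) ≥ 3. Hence tw(G) = 3 exactly.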